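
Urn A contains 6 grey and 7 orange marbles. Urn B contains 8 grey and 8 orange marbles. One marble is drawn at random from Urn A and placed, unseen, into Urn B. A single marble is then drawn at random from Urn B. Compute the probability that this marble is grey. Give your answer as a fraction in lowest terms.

Condition on how many of the transferred marbles are grey (from Urn A: 6 grey of 13; then Urn B has 17 total).
  0 grey: C(6,0)C(7,1)/C(13,1) = 7/13; then P = 8/17
  1 grey: C(6,1)C(7,0)/C(13,1) = 6/13; then P = 9/17
P(grey from Urn B) = 110/221 ≈ 0.4977.

110/221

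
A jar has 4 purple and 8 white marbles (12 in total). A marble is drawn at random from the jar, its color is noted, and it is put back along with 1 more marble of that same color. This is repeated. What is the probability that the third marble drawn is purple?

Sum over the four possibilities for the first two draws (purple/not-purple each), tracking how the purple count and total change by +1 per draw.
P(third is purple) = 1/3 ≈ 0.3333. (In a Pólya urn every draw has the same marginal probability 4/12.)

1/3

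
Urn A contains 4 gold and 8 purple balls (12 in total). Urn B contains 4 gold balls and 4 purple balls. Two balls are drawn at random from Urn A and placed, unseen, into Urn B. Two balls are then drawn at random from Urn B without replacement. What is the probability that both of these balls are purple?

Condition on how many of the transferred balls are purple (from Urn A: 8 purple of 12; then Urn B has 10 total).
  0 purple: C(8,0)C(4,2)/C(12,2) = 1/11; then P = C(4,2)/C(10,2) = 2/15
  1 purple: C(8,1)C(4,1)/C(12,2) = 16/33; then P = C(5,2)/C(10,2) = 2/9
  2 purple: C(8,2)C(4,0)/C(12,2) = 14/33; then P = C(6,2)/C(10,2) = 1/3
P(both purple) = 388/1485 ≈ 0.2613.

388/1485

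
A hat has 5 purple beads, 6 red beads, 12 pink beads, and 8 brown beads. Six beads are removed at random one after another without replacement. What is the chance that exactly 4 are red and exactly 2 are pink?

110/81809

Unordered draws without replacement: count favorable combinations over C(31,6).
Favorable = C(5,0) · C(6,4) · C(12,2) · C(8,0) = 990; total = C(31,6) = 736281.
P = 990/736281 = 110/81809 ≈ 0.0013.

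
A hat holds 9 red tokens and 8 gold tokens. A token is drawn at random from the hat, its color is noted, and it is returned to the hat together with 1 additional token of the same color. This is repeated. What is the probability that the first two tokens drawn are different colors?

Either red then gold, or gold then red; after the first draw the total is 18.
P = (9/17)·(8/18) + (8/17)·(9/18) = 8/17 ≈ 0.4706.

8/17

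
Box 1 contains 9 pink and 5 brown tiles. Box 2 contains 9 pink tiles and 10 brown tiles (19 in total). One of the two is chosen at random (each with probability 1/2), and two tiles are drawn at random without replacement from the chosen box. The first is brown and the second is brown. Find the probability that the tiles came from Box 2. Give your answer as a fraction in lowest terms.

91/129

P(E | Box 1) = 10/91; P(E | Box 2) = 5/19.
P(E) = 1/2·10/91 + 1/2·5/19 = 645/3458.
By Bayes' rule, P(Box 2 | E) = 5/38 / 645/3458 = 91/129 ≈ 0.7054.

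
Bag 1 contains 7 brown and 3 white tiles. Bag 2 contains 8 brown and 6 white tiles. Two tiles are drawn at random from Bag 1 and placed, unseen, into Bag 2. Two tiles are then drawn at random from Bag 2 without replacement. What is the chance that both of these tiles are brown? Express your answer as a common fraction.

119/360

Condition on how many of the transferred tiles are brown (from Bag 1: 7 brown of 10; then Bag 2 has 16 total).
  0 brown: C(7,0)C(3,2)/C(10,2) = 1/15; then P = C(8,2)/C(16,2) = 7/30
  1 brown: C(7,1)C(3,1)/C(10,2) = 7/15; then P = C(9,2)/C(16,2) = 3/10
  2 brown: C(7,2)C(3,0)/C(10,2) = 7/15; then P = C(10,2)/C(16,2) = 3/8
P(both brown) = 119/360 ≈ 0.3306.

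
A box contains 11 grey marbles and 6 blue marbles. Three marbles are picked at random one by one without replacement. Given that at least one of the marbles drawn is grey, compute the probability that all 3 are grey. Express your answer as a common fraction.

P(all 3 grey) = C(11,3)/C(17,3) = 33/136; P(at least one grey) = 1 − C(6,3)/C(17,3) = 33/34.
Since 'all 3 grey' ⊆ 'at least one grey', P(all 3 | at least one) = 33/136 / 33/34 = 1/4 ≈ 0.2500.

1/4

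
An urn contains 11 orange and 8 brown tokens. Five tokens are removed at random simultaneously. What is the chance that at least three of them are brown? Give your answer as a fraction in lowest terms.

217/646

Sum the hypergeometric tail for j = 3,…,5 brown tokens.
Favorable = C(8,3)·C(11,2) + C(8,4)·C(11,1) + C(8,5)·C(11,0) = 3906; total = C(19,5) = 11628.
P = 3906/11628 = 217/646 ≈ 0.3359.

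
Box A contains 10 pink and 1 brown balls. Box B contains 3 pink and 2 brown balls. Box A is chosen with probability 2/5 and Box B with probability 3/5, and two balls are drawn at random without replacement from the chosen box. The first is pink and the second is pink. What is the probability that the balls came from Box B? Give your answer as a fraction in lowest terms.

11/31

P(E | Box A) = 9/11; P(E | Box B) = 3/10.
P(E) = 2/5·9/11 + 3/5·3/10 = 279/550.
By Bayes' rule, P(Box B | E) = 9/50 / 279/550 = 11/31 ≈ 0.3548.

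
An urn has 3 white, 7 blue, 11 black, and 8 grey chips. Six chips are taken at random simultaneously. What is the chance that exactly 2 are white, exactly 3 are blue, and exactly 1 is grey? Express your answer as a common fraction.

Unordered draws without replacement: count favorable combinations over C(29,6).
Favorable = C(3,2) · C(7,3) · C(11,0) · C(8,1) = 840; total = C(29,6) = 475020.
P = 840/475020 = 2/1131 ≈ 0.0018.

2/1131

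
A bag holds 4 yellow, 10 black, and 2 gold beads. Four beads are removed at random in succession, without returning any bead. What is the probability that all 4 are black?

Multiply the conditional probability of each draw in order, without replacement, so each draw removes one from its color and from the total.
P = (10/16) · (9/15) · (8/14) · (7/13) = 3/26 ≈ 0.1154.

3/26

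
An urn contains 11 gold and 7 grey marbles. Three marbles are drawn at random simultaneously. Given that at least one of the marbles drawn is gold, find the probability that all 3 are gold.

15/71

P(all 3 gold) = C(11,3)/C(18,3) = 55/272; P(at least one gold) = 1 − C(7,3)/C(18,3) = 781/816.
Since 'all 3 gold' ⊆ 'at least one gold', P(all 3 | at least one) = 55/272 / 781/816 = 15/71 ≈ 0.2113.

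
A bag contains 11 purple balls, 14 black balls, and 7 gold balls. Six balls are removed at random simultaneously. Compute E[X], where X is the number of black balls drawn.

By linearity of expectation, E[X] = Σ P(draw i is black); by symmetry each draw (even without replacement) has P(black) = 14/32.
E[X] = 6 · 14/32 = 21/8 ≈ 2.6250.

21/8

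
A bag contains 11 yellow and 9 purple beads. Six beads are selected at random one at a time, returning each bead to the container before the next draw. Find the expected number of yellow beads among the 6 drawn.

By linearity of expectation, E[X] = Σ P(draw i is yellow); each independent draw has P(yellow) = 11/20.
E[X] = 6 · 11/20 = 33/10 ≈ 3.3000.

33/10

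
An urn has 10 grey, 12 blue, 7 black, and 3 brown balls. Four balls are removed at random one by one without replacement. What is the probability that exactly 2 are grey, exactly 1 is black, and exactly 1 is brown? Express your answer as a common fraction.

189/7192

Unordered draws without replacement: count favorable combinations over C(32,4).
Favorable = C(10,2) · C(12,0) · C(7,1) · C(3,1) = 945; total = C(32,4) = 35960.
P = 945/35960 = 189/7192 ≈ 0.0263.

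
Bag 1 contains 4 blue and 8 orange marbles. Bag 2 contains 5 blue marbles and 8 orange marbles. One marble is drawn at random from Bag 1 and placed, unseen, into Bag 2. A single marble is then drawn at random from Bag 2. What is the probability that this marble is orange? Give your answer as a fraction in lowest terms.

13/21

Condition on how many of the transferred marbles are orange (from Bag 1: 8 orange of 12; then Bag 2 has 14 total).
  0 orange: C(8,0)C(4,1)/C(12,1) = 1/3; then P = 8/14
  1 orange: C(8,1)C(4,0)/C(12,1) = 2/3; then P = 9/14
P(orange from Bag 2) = 13/21 ≈ 0.6190.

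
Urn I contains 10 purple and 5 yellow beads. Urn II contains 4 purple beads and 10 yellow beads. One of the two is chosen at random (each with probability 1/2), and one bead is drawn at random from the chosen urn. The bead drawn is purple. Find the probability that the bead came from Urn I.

P(purple | Urn I) = 2/3; P(purple | Urn II) = 2/7.
P(purple) = 1/2·2/3 + 1/2·2/7 = 10/21.
By Bayes' rule, P(Urn I | purple) = 1/3 / 10/21 = 7/10 ≈ 0.7000.

7/10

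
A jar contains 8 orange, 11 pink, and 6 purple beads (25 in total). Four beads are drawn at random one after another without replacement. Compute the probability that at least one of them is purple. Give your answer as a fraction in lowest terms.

Use the complement: P(at least one purple) = 1 − P(no purple).
P(none) = C(19,4)/C(25,4) = 3876/12650.
So P = 1 − 3876/12650 = 4387/6325 ≈ 0.6936.

4387/6325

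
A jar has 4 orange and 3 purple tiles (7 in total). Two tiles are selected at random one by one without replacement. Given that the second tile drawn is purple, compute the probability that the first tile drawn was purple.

P(first=purple and the second tile drawn is purple) = (3/7)·(2/6) = 1/7.
P(the second tile drawn is purple) = Σ over first color = 2/7 + 1/7 = 3/7.
By Bayes, P(first=purple | the second tile drawn is purple) = 1/7 / 3/7 = 1/3 ≈ 0.3333.

1/3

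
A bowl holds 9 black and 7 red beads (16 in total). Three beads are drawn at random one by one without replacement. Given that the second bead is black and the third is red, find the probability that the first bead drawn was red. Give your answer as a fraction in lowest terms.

3/7

P(first=red and the second bead is black and the third is red) = (7/16)·(9/15)·(6/14) = 9/80.
P(E) = Σ over first color = 3/20 + 9/80 = 21/80.
By Bayes, P(first=red | E) = 9/80 / 21/80 = 3/7 ≈ 0.4286.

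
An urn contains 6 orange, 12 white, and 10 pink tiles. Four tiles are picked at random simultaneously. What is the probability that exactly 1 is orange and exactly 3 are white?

88/1365

Unordered draws without replacement: count favorable combinations over C(28,4).
Favorable = C(6,1) · C(12,3) · C(10,0) = 1320; total = C(28,4) = 20475.
P = 1320/20475 = 88/1365 ≈ 0.0645.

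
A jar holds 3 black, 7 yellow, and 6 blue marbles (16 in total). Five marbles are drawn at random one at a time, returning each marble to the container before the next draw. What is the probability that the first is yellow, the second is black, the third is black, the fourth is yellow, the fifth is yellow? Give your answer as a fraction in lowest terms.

Multiply the conditional probability of each draw in order, with replacement (the composition resets each draw).
P = (7/16) · (3/16) · (3/16) · (7/16) · (7/16) = 3087/1048576 ≈ 0.0029.

3087/1048576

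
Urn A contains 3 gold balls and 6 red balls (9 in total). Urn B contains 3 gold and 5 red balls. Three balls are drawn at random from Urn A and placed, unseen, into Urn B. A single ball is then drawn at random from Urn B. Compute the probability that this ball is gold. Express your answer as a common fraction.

4/11

Condition on how many of the transferred balls are gold (from Urn A: 3 gold of 9; then Urn B has 11 total).
  0 gold: C(3,0)C(6,3)/C(9,3) = 5/21; then P = 3/11
  1 gold: C(3,1)C(6,2)/C(9,3) = 15/28; then P = 4/11
  2 gold: C(3,2)C(6,1)/C(9,3) = 3/14; then P = 5/11
  3 gold: C(3,3)C(6,0)/C(9,3) = 1/84; then P = 6/11
P(gold from Urn B) = 4/11 ≈ 0.3636.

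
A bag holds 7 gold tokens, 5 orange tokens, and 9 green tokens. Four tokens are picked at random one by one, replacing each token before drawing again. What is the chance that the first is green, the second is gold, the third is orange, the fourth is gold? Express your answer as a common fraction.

Multiply the conditional probability of each draw in order, with replacement (the composition resets each draw).
P = (9/21) · (7/21) · (5/21) · (7/21) = 5/441 ≈ 0.0113.

5/441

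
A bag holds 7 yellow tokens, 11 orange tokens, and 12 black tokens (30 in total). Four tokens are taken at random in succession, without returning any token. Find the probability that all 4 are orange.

22/1827

Unordered draws without replacement: count favorable combinations over C(30,4).
Favorable = C(7,0) · C(11,4) · C(12,0) = 330; total = C(30,4) = 27405.
P = 330/27405 = 22/1827 ≈ 0.0120.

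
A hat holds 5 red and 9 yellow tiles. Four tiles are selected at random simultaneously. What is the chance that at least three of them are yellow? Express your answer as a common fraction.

6/11

Sum the hypergeometric tail for j = 3,…,4 yellow tiles.
Favorable = C(9,3)·C(5,1) + C(9,4)·C(5,0) = 546; total = C(14,4) = 1001.
P = 546/1001 = 6/11 ≈ 0.5455.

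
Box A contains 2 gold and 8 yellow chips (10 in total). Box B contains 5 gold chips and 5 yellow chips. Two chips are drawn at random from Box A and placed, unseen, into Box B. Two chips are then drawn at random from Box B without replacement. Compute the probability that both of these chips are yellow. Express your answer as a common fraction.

419/1485

Condition on how many of the transferred chips are yellow (from Box A: 8 yellow of 10; then Box B has 12 total).
  0 yellow: C(8,0)C(2,2)/C(10,2) = 1/45; then P = C(5,2)/C(12,2) = 5/33
  1 yellow: C(8,1)C(2,1)/C(10,2) = 16/45; then P = C(6,2)/C(12,2) = 5/22
  2 yellow: C(8,2)C(2,0)/C(10,2) = 28/45; then P = C(7,2)/C(12,2) = 7/22
P(both yellow) = 419/1485 ≈ 0.2822.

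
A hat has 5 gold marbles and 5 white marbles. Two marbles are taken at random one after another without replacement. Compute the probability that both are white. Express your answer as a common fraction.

Unordered draws without replacement: count favorable combinations over C(10,2).
Favorable = C(5,0) · C(5,2) = 10; total = C(10,2) = 45.
P = 10/45 = 2/9 ≈ 0.2222.

2/9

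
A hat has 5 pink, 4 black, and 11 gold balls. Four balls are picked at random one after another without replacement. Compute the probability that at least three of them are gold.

121/323

Sum the hypergeometric tail for j = 3,…,4 gold balls.
Favorable = C(11,3)·C(9,1) + C(11,4)·C(9,0) = 1815; total = C(20,4) = 4845.
P = 1815/4845 = 121/323 ≈ 0.3746.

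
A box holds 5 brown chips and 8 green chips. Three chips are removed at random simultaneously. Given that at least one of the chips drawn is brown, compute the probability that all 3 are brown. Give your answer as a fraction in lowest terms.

P(all 3 brown) = C(5,3)/C(13,3) = 5/143; P(at least one brown) = 1 − C(8,3)/C(13,3) = 115/143.
Since 'all 3 brown' ⊆ 'at least one brown', P(all 3 | at least one) = 5/143 / 115/143 = 1/23 ≈ 0.0435.

1/23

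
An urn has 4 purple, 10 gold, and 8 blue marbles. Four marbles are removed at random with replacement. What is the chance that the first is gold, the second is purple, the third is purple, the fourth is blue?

Multiply the conditional probability of each draw in order, with replacement (the composition resets each draw).
P = (10/22) · (4/22) · (4/22) · (8/22) = 80/14641 ≈ 0.0055.

80/14641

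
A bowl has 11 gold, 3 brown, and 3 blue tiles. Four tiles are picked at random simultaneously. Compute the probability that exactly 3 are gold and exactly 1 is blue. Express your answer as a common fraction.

Unordered draws without replacement: count favorable combinations over C(17,4).
Favorable = C(11,3) · C(3,0) · C(3,1) = 495; total = C(17,4) = 2380.
P = 495/2380 = 99/476 ≈ 0.2080.

99/476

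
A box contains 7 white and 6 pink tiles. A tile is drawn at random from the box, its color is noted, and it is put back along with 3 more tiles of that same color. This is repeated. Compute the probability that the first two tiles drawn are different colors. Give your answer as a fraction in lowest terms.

21/52

Either white then pink, or pink then white; after the first draw the total is 16.
P = (7/13)·(6/16) + (6/13)·(7/16) = 21/52 ≈ 0.4038.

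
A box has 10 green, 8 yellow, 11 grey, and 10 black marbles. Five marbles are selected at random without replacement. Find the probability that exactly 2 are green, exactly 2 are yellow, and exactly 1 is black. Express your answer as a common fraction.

200/9139

Unordered draws without replacement: count favorable combinations over C(39,5).
Favorable = C(10,2) · C(8,2) · C(11,0) · C(10,1) = 12600; total = C(39,5) = 575757.
P = 12600/575757 = 200/9139 ≈ 0.0219.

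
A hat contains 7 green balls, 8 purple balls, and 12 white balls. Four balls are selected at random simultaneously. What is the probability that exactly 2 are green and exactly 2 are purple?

98/2925

Unordered draws without replacement: count favorable combinations over C(27,4).
Favorable = C(7,2) · C(8,2) · C(12,0) = 588; total = C(27,4) = 17550.
P = 588/17550 = 98/2925 ≈ 0.0335.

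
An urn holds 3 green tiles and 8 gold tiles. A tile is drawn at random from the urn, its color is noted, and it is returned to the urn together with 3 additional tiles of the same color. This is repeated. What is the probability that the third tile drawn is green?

Sum over the four possibilities for the first two draws (green/not-green each), tracking how the green count and total change by +3 per draw.
P(third is green) = 3/11 ≈ 0.2727. (In a Pólya urn every draw has the same marginal probability 3/11.)

3/11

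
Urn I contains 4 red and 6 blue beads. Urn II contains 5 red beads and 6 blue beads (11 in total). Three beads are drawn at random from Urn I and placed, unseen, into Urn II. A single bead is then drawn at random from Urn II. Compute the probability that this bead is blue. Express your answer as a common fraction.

Condition on how many of the transferred beads are blue (from Urn I: 6 blue of 10; then Urn II has 14 total).
  0 blue: C(6,0)C(4,3)/C(10,3) = 1/30; then P = 6/14
  1 blue: C(6,1)C(4,2)/C(10,3) = 3/10; then P = 7/14
  2 blue: C(6,2)C(4,1)/C(10,3) = 1/2; then P = 8/14
  3 blue: C(6,3)C(4,0)/C(10,3) = 1/6; then P = 9/14
P(blue from Urn II) = 39/70 ≈ 0.5571.

39/70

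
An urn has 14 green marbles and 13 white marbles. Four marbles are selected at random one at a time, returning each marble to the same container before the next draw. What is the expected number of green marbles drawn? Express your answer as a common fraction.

By linearity of expectation, E[X] = Σ P(draw i is green); each independent draw has P(green) = 14/27.
E[X] = 4 · 14/27 = 56/27 ≈ 2.0741.

56/27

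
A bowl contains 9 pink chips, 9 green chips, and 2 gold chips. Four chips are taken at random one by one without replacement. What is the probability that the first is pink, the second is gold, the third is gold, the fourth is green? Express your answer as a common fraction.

Multiply the conditional probability of each draw in order, without replacement, so each draw removes one from its color and from the total.
P = (9/20) · (2/19) · (1/18) · (9/17) = 9/6460 ≈ 0.0014.

9/6460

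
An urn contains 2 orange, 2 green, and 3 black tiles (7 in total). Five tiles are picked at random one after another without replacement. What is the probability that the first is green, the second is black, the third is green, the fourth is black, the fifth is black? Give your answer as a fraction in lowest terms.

Multiply the conditional probability of each draw in order, without replacement, so each draw removes one from its color and from the total.
P = (2/7) · (3/6) · (1/5) · (2/4) · (1/3) = 1/210 ≈ 0.0048.

1/210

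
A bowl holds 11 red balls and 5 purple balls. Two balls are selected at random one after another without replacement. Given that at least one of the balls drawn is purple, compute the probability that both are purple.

P(both purple) = C(5,2)/C(16,2) = 1/12; P(at least one purple) = 1 − C(11,2)/C(16,2) = 13/24.
Since 'both purple' ⊆ 'at least one purple', P(both | at least one) = 1/12 / 13/24 = 2/13 ≈ 0.1538.

2/13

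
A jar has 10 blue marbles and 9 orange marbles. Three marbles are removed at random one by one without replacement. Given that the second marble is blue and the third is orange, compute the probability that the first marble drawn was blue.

P(first=blue and the second marble is blue and the third is orange) = (10/19)·(9/18)·(9/17) = 45/323.
P(E) = Σ over first color = 45/323 + 40/323 = 5/19.
By Bayes, P(first=blue | E) = 45/323 / 5/19 = 9/17 ≈ 0.5294.

9/17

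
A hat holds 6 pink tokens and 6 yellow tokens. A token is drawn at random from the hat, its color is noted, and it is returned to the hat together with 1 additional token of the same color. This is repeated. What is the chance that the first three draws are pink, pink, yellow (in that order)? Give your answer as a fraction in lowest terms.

Track the composition after each reinforcement of +1.
P = (6/12) · (7/13) · (6/14) = 3/26 ≈ 0.1154.

3/26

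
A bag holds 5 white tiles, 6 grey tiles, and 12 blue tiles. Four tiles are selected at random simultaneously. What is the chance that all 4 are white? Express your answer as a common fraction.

Unordered draws without replacement: count favorable combinations over C(23,4).
Favorable = C(5,4) · C(6,0) · C(12,0) = 5; total = C(23,4) = 8855.
P = 5/8855 = 1/1771 ≈ 0.0006.

1/1771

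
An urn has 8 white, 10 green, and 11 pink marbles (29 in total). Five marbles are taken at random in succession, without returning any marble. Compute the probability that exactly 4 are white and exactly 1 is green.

Unordered draws without replacement: count favorable combinations over C(29,5).
Favorable = C(8,4) · C(10,1) · C(11,0) = 700; total = C(29,5) = 118755.
P = 700/118755 = 20/3393 ≈ 0.0059.

20/3393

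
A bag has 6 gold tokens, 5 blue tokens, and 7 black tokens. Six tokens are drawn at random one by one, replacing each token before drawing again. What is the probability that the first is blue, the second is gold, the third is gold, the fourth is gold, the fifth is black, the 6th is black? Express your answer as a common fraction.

Multiply the conditional probability of each draw in order, with replacement (the composition resets each draw).
P = (5/18) · (6/18) · (6/18) · (6/18) · (7/18) · (7/18) = 245/157464 ≈ 0.0016.

245/157464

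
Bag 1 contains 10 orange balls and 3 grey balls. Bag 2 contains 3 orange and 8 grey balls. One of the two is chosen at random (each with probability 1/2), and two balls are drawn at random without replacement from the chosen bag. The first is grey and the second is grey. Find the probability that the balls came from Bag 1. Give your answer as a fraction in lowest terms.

55/783

P(E | Bag 1) = 1/26; P(E | Bag 2) = 28/55.
P(E) = 1/2·1/26 + 1/2·28/55 = 783/2860.
By Bayes' rule, P(Bag 1 | E) = 1/52 / 783/2860 = 55/783 ≈ 0.0702.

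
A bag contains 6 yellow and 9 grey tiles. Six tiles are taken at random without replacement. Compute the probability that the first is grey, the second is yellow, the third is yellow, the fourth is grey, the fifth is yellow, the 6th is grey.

Multiply the conditional probability of each draw in order, without replacement, so each draw removes one from its color and from the total.
P = (9/15) · (6/14) · (5/13) · (8/12) · (4/11) · (7/10) = 12/715 ≈ 0.0168.

12/715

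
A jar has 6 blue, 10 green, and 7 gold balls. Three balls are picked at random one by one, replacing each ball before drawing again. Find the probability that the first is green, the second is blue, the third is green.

Multiply the conditional probability of each draw in order, with replacement (the composition resets each draw).
P = (10/23) · (6/23) · (10/23) = 600/12167 ≈ 0.0493.

600/12167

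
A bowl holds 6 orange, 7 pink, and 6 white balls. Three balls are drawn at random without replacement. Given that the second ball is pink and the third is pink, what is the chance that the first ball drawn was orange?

P(first=orange and the second ball is pink and the third is pink) = (6/19)·(7/18)·(6/17) = 14/323.
P(E) = Σ over first color = 14/323 + 35/969 + 14/323 = 7/57.
By Bayes, P(first=orange | E) = 14/323 / 7/57 = 6/17 ≈ 0.3529.

6/17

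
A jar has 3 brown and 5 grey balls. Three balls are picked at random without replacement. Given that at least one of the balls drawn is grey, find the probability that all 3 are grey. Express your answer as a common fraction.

P(all 3 grey) = C(5,3)/C(8,3) = 5/28; P(at least one grey) = 1 − C(3,3)/C(8,3) = 55/56.
Since 'all 3 grey' ⊆ 'at least one grey', P(all 3 | at least one) = 5/28 / 55/56 = 2/11 ≈ 0.1818.

2/11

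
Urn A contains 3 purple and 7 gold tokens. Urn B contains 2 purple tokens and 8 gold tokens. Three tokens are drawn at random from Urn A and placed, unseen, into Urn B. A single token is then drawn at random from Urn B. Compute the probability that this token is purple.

Condition on how many of the transferred tokens are purple (from Urn A: 3 purple of 10; then Urn B has 13 total).
  0 purple: C(3,0)C(7,3)/C(10,3) = 7/24; then P = 2/13
  1 purple: C(3,1)C(7,2)/C(10,3) = 21/40; then P = 3/13
  2 purple: C(3,2)C(7,1)/C(10,3) = 7/40; then P = 4/13
  3 purple: C(3,3)C(7,0)/C(10,3) = 1/120; then P = 5/13
P(purple from Urn B) = 29/130 ≈ 0.2231.

29/130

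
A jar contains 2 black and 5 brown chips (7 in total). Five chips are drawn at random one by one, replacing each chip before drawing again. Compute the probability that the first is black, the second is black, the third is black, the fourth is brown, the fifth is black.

80/16807

Multiply the conditional probability of each draw in order, with replacement (the composition resets each draw).
P = (2/7) · (2/7) · (2/7) · (5/7) · (2/7) = 80/16807 ≈ 0.0048.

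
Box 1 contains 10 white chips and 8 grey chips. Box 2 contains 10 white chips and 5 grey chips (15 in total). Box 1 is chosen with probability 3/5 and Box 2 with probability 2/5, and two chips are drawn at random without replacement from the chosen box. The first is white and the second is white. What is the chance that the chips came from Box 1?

P(E | Box 1) = 5/17; P(E | Box 2) = 3/7.
P(E) = 3/5·5/17 + 2/5·3/7 = 207/595.
By Bayes' rule, P(Box 1 | E) = 3/17 / 207/595 = 35/69 ≈ 0.5072.

35/69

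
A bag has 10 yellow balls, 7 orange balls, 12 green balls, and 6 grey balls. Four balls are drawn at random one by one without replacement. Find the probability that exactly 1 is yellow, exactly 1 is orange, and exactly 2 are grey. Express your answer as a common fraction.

Unordered draws without replacement: count favorable combinations over C(35,4).
Favorable = C(10,1) · C(7,1) · C(12,0) · C(6,2) = 1050; total = C(35,4) = 52360.
P = 1050/52360 = 15/748 ≈ 0.0201.

15/748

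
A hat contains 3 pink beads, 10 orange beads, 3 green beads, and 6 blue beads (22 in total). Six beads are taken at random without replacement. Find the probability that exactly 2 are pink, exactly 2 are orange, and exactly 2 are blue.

675/24871

Unordered draws without replacement: count favorable combinations over C(22,6).
Favorable = C(3,2) · C(10,2) · C(3,0) · C(6,2) = 2025; total = C(22,6) = 74613.
P = 2025/74613 = 675/24871 ≈ 0.0271.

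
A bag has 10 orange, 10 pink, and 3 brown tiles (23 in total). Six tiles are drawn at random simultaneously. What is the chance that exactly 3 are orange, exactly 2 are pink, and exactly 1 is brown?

Unordered draws without replacement: count favorable combinations over C(23,6).
Favorable = C(10,3) · C(10,2) · C(3,1) = 16200; total = C(23,6) = 100947.
P = 16200/100947 = 5400/33649 ≈ 0.1605.

5400/33649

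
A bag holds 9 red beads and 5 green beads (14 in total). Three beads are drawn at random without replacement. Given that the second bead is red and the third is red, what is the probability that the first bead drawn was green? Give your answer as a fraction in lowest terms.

P(first=green and the second bead is red and the third is red) = (5/14)·(9/13)·(8/12) = 15/91.
P(E) = Σ over first color = 3/13 + 15/91 = 36/91.
By Bayes, P(first=green | E) = 15/91 / 36/91 = 5/12 ≈ 0.4167.

5/12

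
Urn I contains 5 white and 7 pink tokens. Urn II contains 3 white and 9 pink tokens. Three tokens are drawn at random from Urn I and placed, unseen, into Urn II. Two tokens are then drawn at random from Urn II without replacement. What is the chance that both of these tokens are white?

317/4620

Condition on how many of the transferred tokens are white (from Urn I: 5 white of 12; then Urn II has 15 total).
  0 white: C(5,0)C(7,3)/C(12,3) = 7/44; then P = C(3,2)/C(15,2) = 1/35
  1 white: C(5,1)C(7,2)/C(12,3) = 21/44; then P = C(4,2)/C(15,2) = 2/35
  2 white: C(5,2)C(7,1)/C(12,3) = 7/22; then P = C(5,2)/C(15,2) = 2/21
  3 white: C(5,3)C(7,0)/C(12,3) = 1/22; then P = C(6,2)/C(15,2) = 1/7
P(both white) = 317/4620 ≈ 0.0686.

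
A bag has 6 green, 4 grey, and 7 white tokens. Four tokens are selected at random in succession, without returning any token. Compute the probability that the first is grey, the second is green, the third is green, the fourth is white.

1/68

Multiply the conditional probability of each draw in order, without replacement, so each draw removes one from its color and from the total.
P = (4/17) · (6/16) · (5/15) · (7/14) = 1/68 ≈ 0.0147.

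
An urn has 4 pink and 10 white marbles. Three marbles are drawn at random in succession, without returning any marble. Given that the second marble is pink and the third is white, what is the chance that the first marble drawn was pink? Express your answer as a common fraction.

1/4

P(first=pink and the second marble is pink and the third is white) = (4/14)·(3/13)·(10/12) = 5/91.
P(E) = Σ over first color = 5/91 + 15/91 = 20/91.
By Bayes, P(first=pink | E) = 5/91 / 20/91 = 1/4 ≈ 0.2500.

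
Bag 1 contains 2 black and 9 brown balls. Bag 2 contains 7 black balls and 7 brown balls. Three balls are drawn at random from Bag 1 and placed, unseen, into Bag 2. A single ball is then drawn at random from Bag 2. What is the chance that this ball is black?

83/187

Condition on how many of the transferred balls are black (from Bag 1: 2 black of 11; then Bag 2 has 17 total).
  0 black: C(2,0)C(9,3)/C(11,3) = 28/55; then P = 7/17
  1 black: C(2,1)C(9,2)/C(11,3) = 24/55; then P = 8/17
  2 black: C(2,2)C(9,1)/C(11,3) = 3/55; then P = 9/17
P(black from Bag 2) = 83/187 ≈ 0.4439.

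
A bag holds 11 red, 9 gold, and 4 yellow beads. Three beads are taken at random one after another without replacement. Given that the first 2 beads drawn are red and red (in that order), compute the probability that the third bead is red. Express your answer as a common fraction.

9/22

After removing 2 red, the bag has 9 red out of 22 remaining.
P(third is red | given) = 9/22 ≈ 0.4091.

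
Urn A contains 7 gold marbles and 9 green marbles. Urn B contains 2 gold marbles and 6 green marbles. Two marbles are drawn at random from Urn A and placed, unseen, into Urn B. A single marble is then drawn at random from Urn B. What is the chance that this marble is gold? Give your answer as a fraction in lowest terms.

23/80

Condition on how many of the transferred marbles are gold (from Urn A: 7 gold of 16; then Urn B has 10 total).
  0 gold: C(7,0)C(9,2)/C(16,2) = 3/10; then P = 2/10
  1 gold: C(7,1)C(9,1)/C(16,2) = 21/40; then P = 3/10
  2 gold: C(7,2)C(9,0)/C(16,2) = 7/40; then P = 4/10
P(gold from Urn B) = 23/80 ≈ 0.2875.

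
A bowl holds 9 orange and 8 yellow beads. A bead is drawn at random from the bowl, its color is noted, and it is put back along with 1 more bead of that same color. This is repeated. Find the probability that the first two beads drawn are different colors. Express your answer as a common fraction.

Either orange then yellow, or yellow then orange; after the first draw the total is 18.
P = (9/17)·(8/18) + (8/17)·(9/18) = 8/17 ≈ 0.4706.

8/17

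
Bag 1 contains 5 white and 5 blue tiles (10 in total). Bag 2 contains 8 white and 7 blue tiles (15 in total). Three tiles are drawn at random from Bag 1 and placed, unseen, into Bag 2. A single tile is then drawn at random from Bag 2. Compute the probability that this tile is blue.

17/36

Condition on how many of the transferred tiles are blue (from Bag 1: 5 blue of 10; then Bag 2 has 18 total).
  0 blue: C(5,0)C(5,3)/C(10,3) = 1/12; then P = 7/18
  1 blue: C(5,1)C(5,2)/C(10,3) = 5/12; then P = 8/18
  2 blue: C(5,2)C(5,1)/C(10,3) = 5/12; then P = 9/18
  3 blue: C(5,3)C(5,0)/C(10,3) = 1/12; then P = 10/18
P(blue from Bag 2) = 17/36 ≈ 0.4722.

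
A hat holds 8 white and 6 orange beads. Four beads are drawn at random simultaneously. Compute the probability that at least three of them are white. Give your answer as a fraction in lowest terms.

Sum the hypergeometric tail for j = 3,…,4 white beads.
Favorable = C(8,3)·C(6,1) + C(8,4)·C(6,0) = 406; total = C(14,4) = 1001.
P = 406/1001 = 58/143 ≈ 0.4056.

58/143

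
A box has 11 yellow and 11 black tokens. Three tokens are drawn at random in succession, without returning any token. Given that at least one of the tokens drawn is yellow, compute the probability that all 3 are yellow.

3/25

P(all 3 yellow) = C(11,3)/C(22,3) = 3/28; P(at least one yellow) = 1 − C(11,3)/C(22,3) = 25/28.
Since 'all 3 yellow' ⊆ 'at least one yellow', P(all 3 | at least one) = 3/28 / 25/28 = 3/25 ≈ 0.1200.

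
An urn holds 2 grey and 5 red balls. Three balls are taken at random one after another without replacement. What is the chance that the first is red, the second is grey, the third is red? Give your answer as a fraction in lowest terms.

4/21

Multiply the conditional probability of each draw in order, without replacement, so each draw removes one from its color and from the total.
P = (5/7) · (2/6) · (4/5) = 4/21 ≈ 0.1905.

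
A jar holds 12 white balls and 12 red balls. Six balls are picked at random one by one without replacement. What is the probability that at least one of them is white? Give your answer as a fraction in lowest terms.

Use the complement: P(at least one white) = 1 − P(no white).
P(none) = C(12,6)/C(24,6) = 924/134596.
So P = 1 − 924/134596 = 434/437 ≈ 0.9931.

434/437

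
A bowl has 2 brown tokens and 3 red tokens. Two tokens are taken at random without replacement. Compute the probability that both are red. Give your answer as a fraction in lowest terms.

Multiply the conditional probability of each draw in order, without replacement, so each draw removes one from its color and from the total.
P = (3/5) · (2/4) = 3/10 ≈ 0.3000.

3/10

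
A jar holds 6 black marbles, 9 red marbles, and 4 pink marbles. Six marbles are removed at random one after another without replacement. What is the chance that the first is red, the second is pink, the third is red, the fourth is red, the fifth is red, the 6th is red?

1/323

Multiply the conditional probability of each draw in order, without replacement, so each draw removes one from its color and from the total.
P = (9/19) · (4/18) · (8/17) · (7/16) · (6/15) · (5/14) = 1/323 ≈ 0.0031.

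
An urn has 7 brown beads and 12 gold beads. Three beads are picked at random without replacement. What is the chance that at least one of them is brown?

749/969

Use the complement: P(at least one brown) = 1 − P(no brown).
P(none) = C(12,3)/C(19,3) = 220/969.
So P = 1 − 220/969 = 749/969 ≈ 0.7730.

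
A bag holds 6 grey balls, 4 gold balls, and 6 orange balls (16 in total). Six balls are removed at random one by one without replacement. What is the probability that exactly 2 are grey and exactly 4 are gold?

15/8008

Unordered draws without replacement: count favorable combinations over C(16,6).
Favorable = C(6,2) · C(4,4) · C(6,0) = 15; total = C(16,6) = 8008.
P = 15/8008 = 15/8008 ≈ 0.0019.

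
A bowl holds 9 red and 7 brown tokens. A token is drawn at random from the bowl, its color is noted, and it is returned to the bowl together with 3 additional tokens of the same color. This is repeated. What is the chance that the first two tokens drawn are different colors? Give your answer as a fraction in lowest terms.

63/152

Either brown then red, or red then brown; after the first draw the total is 19.
P = (7/16)·(9/19) + (9/16)·(7/19) = 63/152 ≈ 0.4145.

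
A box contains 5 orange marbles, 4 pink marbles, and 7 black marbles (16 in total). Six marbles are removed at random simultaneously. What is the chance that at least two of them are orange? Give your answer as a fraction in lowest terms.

17/26

Sum the hypergeometric tail for j = 2,…,5 orange marbles.
Favorable = C(5,2)·C(11,4) + C(5,3)·C(11,3) + C(5,4)·C(11,2) + C(5,5)·C(11,1) = 5236; total = C(16,6) = 8008.
P = 5236/8008 = 17/26 ≈ 0.6538.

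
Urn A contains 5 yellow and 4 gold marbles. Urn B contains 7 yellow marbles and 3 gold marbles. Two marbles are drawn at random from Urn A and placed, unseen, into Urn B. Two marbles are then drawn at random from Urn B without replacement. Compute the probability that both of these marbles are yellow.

523/1188

Condition on how many of the transferred marbles are yellow (from Urn A: 5 yellow of 9; then Urn B has 12 total).
  0 yellow: C(5,0)C(4,2)/C(9,2) = 1/6; then P = C(7,2)/C(12,2) = 7/22
  1 yellow: C(5,1)C(4,1)/C(9,2) = 5/9; then P = C(8,2)/C(12,2) = 14/33
  2 yellow: C(5,2)C(4,0)/C(9,2) = 5/18; then P = C(9,2)/C(12,2) = 6/11
P(both yellow) = 523/1188 ≈ 0.4402.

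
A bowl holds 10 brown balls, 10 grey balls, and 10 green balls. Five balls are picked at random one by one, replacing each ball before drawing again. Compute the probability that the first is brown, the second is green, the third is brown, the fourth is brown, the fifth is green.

Multiply the conditional probability of each draw in order, with replacement (the composition resets each draw).
P = (10/30) · (10/30) · (10/30) · (10/30) · (10/30) = 1/243 ≈ 0.0041.

1/243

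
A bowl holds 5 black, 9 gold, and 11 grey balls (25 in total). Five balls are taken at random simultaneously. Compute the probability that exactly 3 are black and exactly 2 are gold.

12/1771

Unordered draws without replacement: count favorable combinations over C(25,5).
Favorable = C(5,3) · C(9,2) · C(11,0) = 360; total = C(25,5) = 53130.
P = 360/53130 = 12/1771 ≈ 0.0068.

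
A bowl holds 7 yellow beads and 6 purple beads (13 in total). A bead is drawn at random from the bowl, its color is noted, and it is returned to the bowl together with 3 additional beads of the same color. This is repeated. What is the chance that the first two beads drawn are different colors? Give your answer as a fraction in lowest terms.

Either yellow then purple, or purple then yellow; after the first draw the total is 16.
P = (7/13)·(6/16) + (6/13)·(7/16) = 21/52 ≈ 0.4038.

21/52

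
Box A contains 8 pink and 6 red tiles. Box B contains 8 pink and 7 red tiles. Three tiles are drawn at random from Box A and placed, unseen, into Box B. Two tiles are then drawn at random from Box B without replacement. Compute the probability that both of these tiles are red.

Condition on how many of the transferred tiles are red (from Box A: 6 red of 14; then Box B has 18 total).
  0 red: C(6,0)C(8,3)/C(14,3) = 2/13; then P = C(7,2)/C(18,2) = 7/51
  1 red: C(6,1)C(8,2)/C(14,3) = 6/13; then P = C(8,2)/C(18,2) = 28/153
  2 red: C(6,2)C(8,1)/C(14,3) = 30/91; then P = C(9,2)/C(18,2) = 4/17
  3 red: C(6,3)C(8,0)/C(14,3) = 5/91; then P = C(10,2)/C(18,2) = 5/17
P(both red) = 925/4641 ≈ 0.1993.

925/4641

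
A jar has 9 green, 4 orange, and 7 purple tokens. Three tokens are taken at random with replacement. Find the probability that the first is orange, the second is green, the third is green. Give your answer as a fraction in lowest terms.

Multiply the conditional probability of each draw in order, with replacement (the composition resets each draw).
P = (4/20) · (9/20) · (9/20) = 81/2000 ≈ 0.0405.

81/2000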